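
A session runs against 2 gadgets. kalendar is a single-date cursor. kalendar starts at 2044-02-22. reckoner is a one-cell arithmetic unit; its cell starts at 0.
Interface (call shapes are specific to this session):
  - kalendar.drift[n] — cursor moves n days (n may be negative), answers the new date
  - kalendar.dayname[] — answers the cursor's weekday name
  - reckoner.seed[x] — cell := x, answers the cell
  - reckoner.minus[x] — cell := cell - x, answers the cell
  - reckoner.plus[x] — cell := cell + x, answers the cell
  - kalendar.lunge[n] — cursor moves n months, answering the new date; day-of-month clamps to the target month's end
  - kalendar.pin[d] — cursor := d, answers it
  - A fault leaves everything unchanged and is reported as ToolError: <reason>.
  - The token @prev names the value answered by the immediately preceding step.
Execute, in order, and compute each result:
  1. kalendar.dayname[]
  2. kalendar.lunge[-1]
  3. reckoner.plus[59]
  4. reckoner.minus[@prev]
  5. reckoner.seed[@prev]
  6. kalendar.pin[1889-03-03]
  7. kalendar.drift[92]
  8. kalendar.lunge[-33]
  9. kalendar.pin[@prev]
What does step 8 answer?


$ kalendar.dayname
= Monday
$ kalendar.lunge n→-1
= 2044-01-22
$ reckoner.plus x→59
= 59
$ reckoner.minus x→@prev
= 0
$ reckoner.seed x→@prev
= 0
$ kalendar.pin d→1889-03-03
= 1889-03-03
$ kalendar.drift n→92
= 1889-06-03
$ kalendar.lunge n→-33
= 1886-09-03
$ kalendar.pin d→@prev
= 1886-09-03

Answer: 1886-09-03


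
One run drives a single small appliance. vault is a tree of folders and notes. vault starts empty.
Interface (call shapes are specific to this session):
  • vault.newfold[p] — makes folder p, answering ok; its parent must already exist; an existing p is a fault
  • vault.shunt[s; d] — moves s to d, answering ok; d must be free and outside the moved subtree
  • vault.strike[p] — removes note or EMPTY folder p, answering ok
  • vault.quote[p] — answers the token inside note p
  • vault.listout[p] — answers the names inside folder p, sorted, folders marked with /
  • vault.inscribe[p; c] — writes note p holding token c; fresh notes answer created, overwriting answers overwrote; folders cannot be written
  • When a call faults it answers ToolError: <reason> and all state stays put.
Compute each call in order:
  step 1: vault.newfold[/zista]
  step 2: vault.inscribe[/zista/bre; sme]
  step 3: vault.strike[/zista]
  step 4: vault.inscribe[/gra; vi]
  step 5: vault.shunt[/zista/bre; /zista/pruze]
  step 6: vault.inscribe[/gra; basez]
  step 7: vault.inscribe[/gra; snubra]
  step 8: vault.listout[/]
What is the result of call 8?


I use newfold on p='/zista', giving ok.
I use inscribe on p='/zista/bre', c='sme', and see created.
I use strike on p='/zista', giving ToolError: not empty.
I try inscribe on p='/gra', c='vi', which returns created.
Then shunt on s='/zista/bre', d='/zista/pruze', giving ok.
Next I call inscribe on p='/gra', c='basez', and observe overwrote.
I run inscribe on p='/gra', c='snubra', giving overwrote.
I invoke listout on p='/', and get [gra, zista/].

Answer: [gra, zista/]


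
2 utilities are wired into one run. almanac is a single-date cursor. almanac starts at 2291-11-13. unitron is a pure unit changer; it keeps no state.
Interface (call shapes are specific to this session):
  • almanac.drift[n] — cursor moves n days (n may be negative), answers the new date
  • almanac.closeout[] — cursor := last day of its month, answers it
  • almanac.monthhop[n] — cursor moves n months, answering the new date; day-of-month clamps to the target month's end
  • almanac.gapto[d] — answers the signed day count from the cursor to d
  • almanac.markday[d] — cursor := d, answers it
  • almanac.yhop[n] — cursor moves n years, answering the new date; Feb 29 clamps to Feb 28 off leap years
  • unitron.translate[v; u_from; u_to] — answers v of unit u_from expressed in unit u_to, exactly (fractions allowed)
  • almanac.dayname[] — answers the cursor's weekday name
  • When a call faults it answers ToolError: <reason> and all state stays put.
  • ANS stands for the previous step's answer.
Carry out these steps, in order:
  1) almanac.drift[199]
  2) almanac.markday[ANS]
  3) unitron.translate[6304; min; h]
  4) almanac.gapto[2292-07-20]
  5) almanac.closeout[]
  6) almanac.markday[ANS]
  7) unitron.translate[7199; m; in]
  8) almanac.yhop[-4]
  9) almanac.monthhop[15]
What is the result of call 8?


> almanac.drift n=199
:: 2292-05-30
> almanac.markday d=ANS
:: 2292-05-30
> unitron.translate v=6304 u_from=min u_to=h
:: 1576/15
> almanac.gapto d=2292-07-20
:: 51
> almanac.closeout
:: 2292-05-31
> almanac.markday d=ANS
:: 2292-05-31
> unitron.translate v=7199 u_from=m u_to=in
:: 35995000/127
> almanac.yhop n=-4
:: 2288-05-31
> almanac.monthhop n=15
:: 2289-08-31

Answer: 2288-05-31


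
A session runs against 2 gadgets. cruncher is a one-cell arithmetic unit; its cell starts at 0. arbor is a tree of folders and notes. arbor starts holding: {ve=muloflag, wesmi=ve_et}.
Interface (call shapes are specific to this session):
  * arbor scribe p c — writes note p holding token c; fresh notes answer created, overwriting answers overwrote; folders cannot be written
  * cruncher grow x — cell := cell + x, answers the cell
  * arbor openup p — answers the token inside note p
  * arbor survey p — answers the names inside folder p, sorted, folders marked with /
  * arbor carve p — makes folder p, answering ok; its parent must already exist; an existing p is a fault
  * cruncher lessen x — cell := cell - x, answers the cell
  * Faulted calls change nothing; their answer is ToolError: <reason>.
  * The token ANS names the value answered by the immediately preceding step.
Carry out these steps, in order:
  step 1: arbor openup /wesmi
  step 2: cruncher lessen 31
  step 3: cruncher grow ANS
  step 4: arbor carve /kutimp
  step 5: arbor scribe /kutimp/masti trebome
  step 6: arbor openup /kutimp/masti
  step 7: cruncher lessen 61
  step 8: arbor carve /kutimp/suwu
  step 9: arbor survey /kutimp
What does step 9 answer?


Act: arbor openup[/wesmi]
Obs: ve_et
Act: cruncher lessen[31]
Obs: -31
Act: cruncher grow[ANS]
Obs: -62
Act: arbor carve[/kutimp]
Obs: ok
Act: arbor scribe[/kutimp/masti; trebome]
Obs: created
Act: arbor openup[/kutimp/masti]
Obs: trebome
Act: cruncher lessen[61]
Obs: -123
Act: arbor carve[/kutimp/suwu]
Obs: ok
Act: arbor survey[/kutimp]
Obs: [masti, suwu/]

Answer: [masti, suwu/]


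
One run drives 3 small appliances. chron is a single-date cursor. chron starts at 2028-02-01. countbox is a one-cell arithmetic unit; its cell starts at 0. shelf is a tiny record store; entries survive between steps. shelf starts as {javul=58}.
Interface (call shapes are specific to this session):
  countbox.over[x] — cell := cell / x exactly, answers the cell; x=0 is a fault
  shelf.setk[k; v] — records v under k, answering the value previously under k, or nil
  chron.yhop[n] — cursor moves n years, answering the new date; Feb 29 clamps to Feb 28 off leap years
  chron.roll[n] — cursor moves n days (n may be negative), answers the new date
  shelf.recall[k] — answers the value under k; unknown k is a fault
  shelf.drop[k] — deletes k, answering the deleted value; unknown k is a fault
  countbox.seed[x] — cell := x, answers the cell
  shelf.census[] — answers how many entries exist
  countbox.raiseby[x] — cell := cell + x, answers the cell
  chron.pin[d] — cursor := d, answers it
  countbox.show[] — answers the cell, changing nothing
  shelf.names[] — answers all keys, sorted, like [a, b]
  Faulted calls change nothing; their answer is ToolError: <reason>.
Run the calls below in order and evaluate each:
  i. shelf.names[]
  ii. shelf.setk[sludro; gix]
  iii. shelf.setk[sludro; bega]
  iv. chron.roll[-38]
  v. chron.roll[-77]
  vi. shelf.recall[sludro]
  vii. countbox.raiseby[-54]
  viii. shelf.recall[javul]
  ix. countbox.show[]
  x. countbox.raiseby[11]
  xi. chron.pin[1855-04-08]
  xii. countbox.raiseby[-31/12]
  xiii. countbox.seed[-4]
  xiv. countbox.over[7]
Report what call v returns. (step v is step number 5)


Answer: 2027-10-09

Derivation:
;; 1. shelf.names() : [javul]
;; 2. shelf.setk(k=sludro, v=gix) : nil
;; 3. shelf.setk(k=sludro, v=bega) : gix
;; 4. chron.roll(n=-38) : 2027-12-25
;; 5. chron.roll(n=-77) : 2027-10-09
;; 6. shelf.recall(k=sludro) : bega
;; 7. countbox.raiseby(x=-54) : -54
;; 8. shelf.recall(k=javul) : 58
;; 9. countbox.show() : -54
;; 10. countbox.raiseby(x=11) : -43
;; 11. chron.pin(d=1855-04-08) : 1855-04-08
;; 12. countbox.raiseby(x=-31/12) : -547/12
;; 13. countbox.seed(x=-4) : -4
;; 14. countbox.over(x=7) : -4/7


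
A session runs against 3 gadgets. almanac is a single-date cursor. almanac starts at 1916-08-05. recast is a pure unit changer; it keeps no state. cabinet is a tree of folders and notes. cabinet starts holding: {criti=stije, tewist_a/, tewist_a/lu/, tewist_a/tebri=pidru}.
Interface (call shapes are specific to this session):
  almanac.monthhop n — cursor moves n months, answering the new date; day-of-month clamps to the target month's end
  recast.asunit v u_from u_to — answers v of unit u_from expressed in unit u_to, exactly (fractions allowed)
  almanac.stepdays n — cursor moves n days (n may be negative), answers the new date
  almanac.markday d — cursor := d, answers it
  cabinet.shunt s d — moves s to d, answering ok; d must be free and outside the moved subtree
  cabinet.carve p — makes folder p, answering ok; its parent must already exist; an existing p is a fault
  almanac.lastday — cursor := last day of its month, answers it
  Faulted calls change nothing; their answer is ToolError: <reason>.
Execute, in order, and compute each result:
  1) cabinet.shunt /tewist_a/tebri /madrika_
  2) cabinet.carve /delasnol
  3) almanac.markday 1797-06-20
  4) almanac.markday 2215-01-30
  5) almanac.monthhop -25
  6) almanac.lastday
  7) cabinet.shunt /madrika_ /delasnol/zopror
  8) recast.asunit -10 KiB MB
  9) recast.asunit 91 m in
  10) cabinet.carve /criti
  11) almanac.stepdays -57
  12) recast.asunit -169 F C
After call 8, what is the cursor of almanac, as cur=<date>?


Answer: cur=2212-12-31

Derivation:
·→ shunt(s=/tewist_a/tebri, d=/madrika_)
·← ok
·→ carve(p=/delasnol)
·← ok
·→ markday(d=1797-06-20)
·← 1797-06-20
·→ markday(d=2215-01-30)
·← 2215-01-30
·→ monthhop(n=-25)
·← 2212-12-30
·→ lastday()
·← 2212-12-31
·→ shunt(s=/madrika_, d=/delasnol/zopror)
·← ok
·→ asunit(v=-10, u_from=KiB, u_to=MB)
·← -32/3125
·→ asunit(v=91, u_from=m, u_to=in)
·← 455000/127
·→ carve(p=/criti)
·← ToolError: exists
·→ stepdays(n=-57)
·← 2212-11-04
·→ asunit(v=-169, u_from=F, u_to=C)
·← -335/3


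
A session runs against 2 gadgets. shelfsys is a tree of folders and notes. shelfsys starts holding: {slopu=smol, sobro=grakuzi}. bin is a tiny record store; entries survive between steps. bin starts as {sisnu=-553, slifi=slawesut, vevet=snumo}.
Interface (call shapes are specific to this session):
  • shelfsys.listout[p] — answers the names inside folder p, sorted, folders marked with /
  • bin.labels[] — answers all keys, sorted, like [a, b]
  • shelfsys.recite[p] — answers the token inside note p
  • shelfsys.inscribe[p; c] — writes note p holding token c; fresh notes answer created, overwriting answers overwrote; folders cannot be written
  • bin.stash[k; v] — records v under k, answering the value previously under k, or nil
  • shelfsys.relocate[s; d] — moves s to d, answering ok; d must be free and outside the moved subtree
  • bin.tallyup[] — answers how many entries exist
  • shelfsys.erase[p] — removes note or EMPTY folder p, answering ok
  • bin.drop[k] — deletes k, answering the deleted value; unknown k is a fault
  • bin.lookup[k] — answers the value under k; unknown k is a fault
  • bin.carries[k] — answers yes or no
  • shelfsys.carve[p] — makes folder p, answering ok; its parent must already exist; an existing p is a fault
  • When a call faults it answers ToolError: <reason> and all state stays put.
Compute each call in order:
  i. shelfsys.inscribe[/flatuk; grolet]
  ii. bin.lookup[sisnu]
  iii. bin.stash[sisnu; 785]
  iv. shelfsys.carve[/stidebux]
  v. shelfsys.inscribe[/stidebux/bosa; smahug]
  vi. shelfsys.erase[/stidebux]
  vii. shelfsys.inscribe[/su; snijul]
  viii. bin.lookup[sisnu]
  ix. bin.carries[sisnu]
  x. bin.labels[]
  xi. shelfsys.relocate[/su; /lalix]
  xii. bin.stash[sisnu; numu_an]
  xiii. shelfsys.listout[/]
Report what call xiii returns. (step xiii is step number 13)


I run inscribe(p: /flatuk, c: grolet), yielding created.
Next I call lookup(k: sisnu), and get -553.
I use stash(k: sisnu, v: 785), and get -553.
I run carve(p: /stidebux), — result: ok.
Then inscribe(p: /stidebux/bosa, c: smahug), which returns created.
Invoking erase(p: /stidebux), giving ToolError: not empty.
Using inscribe(p: /su, c: snijul), giving created.
Next I call lookup(k: sisnu), giving 785.
Using carries(k: sisnu), yielding yes.
Next I call labels(), and get [sisnu, slifi, vevet].
I use relocate(s: /su, d: /lalix), → ok.
Invoking stash(k: sisnu, v: numu_an), and see 785.
Then listout(p: /), and see [flatuk, lalix, slopu, sobro, stidebux/].

Answer: [flatuk, lalix, slopu, sobro, stidebux/]


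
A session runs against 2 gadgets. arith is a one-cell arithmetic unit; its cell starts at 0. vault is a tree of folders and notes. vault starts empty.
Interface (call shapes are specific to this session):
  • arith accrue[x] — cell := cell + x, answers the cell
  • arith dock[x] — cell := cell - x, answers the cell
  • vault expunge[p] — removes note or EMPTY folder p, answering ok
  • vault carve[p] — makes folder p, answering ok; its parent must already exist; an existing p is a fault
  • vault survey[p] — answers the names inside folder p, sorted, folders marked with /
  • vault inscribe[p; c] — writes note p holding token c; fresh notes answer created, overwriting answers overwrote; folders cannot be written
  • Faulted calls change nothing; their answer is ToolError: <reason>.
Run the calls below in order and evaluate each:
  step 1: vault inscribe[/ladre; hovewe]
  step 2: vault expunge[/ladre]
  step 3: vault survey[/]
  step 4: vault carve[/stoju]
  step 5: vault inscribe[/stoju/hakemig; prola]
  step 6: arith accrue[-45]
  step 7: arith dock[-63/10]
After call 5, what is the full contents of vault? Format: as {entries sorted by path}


Answer: {stoju/, stoju/hakemig=prola}

Derivation:
CALL vault inscribe[/ladre; hovewe]
RET  created
CALL vault expunge[/ladre]
RET  ok
CALL vault survey[/]
RET  []
CALL vault carve[/stoju]
RET  ok
CALL vault inscribe[/stoju/hakemig; prola]
RET  created
CALL arith accrue[-45]
RET  -45
CALL arith dock[-63/10]
RET  -387/10


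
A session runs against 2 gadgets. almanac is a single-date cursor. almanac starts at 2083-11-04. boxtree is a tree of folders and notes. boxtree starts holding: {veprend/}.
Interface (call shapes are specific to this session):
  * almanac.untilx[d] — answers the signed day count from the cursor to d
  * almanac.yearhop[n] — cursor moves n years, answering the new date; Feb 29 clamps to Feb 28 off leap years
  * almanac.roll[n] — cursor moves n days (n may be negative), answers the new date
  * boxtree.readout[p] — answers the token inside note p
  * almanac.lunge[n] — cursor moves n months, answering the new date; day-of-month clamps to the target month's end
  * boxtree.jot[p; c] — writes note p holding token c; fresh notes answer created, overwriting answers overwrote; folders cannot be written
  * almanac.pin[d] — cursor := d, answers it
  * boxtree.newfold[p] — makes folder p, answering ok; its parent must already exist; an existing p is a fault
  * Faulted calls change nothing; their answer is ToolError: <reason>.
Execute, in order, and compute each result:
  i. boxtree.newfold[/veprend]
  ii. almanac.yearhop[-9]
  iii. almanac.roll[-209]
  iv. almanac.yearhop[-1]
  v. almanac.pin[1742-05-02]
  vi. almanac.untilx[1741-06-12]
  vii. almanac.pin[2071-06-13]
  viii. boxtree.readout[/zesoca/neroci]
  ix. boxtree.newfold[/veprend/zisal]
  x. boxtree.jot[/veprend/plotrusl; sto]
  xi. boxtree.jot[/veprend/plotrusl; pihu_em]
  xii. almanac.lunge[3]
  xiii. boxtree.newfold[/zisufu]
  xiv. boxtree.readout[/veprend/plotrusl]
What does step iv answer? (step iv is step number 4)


Answer: 2073-04-09

Derivation:
>> boxtree.newfold(p=/veprend)
<< ToolError: exists
>> almanac.yearhop(n=-9)
<< 2074-11-04
>> almanac.roll(n=-209)
<< 2074-04-09
>> almanac.yearhop(n=-1)
<< 2073-04-09
>> almanac.pin(d=1742-05-02)
<< 1742-05-02
>> almanac.untilx(d=1741-06-12)
<< -324
>> almanac.pin(d=2071-06-13)
<< 2071-06-13
>> boxtree.readout(p=/zesoca/neroci)
<< ToolError: not found
>> boxtree.newfold(p=/veprend/zisal)
<< ok
>> boxtree.jot(p=/veprend/plotrusl, c=sto)
<< created
>> boxtree.jot(p=/veprend/plotrusl, c=pihu_em)
<< overwrote
>> almanac.lunge(n=3)
<< 2071-09-13
>> boxtree.newfold(p=/zisufu)
<< ok
>> boxtree.readout(p=/veprend/plotrusl)
<< pihu_em


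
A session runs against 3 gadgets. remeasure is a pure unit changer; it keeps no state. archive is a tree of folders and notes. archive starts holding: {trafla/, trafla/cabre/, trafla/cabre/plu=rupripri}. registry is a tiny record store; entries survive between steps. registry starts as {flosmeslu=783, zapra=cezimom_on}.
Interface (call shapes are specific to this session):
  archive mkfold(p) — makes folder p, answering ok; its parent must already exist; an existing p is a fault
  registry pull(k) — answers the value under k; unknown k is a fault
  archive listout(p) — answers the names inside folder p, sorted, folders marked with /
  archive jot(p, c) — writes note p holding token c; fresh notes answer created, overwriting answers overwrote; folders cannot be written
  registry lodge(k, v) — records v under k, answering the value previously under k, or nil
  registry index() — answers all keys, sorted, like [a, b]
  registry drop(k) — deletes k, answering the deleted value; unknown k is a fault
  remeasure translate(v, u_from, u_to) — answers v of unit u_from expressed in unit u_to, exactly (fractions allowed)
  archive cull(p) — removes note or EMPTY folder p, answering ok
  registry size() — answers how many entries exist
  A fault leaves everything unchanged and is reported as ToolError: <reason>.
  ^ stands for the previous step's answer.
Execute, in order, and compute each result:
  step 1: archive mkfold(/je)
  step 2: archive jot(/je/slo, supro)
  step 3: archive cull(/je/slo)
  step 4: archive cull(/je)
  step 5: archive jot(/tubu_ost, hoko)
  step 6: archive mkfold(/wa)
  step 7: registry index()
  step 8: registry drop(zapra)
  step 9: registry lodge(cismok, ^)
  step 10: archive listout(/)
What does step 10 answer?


! archive mkfold(p→/je) => ok
! archive jot(p→/je/slo, c→supro) => created
! archive cull(p→/je/slo) => ok
! archive cull(p→/je) => ok
! archive jot(p→/tubu_ost, c→hoko) => created
! archive mkfold(p→/wa) => ok
! registry index() => [flosmeslu, zapra]
! registry drop(k→zapra) => cezimom_on
! registry lodge(k→cismok, v→^) => nil
! archive listout(p→/) => [trafla/, tubu_ost, wa/]

Answer: [trafla/, tubu_ost, wa/]


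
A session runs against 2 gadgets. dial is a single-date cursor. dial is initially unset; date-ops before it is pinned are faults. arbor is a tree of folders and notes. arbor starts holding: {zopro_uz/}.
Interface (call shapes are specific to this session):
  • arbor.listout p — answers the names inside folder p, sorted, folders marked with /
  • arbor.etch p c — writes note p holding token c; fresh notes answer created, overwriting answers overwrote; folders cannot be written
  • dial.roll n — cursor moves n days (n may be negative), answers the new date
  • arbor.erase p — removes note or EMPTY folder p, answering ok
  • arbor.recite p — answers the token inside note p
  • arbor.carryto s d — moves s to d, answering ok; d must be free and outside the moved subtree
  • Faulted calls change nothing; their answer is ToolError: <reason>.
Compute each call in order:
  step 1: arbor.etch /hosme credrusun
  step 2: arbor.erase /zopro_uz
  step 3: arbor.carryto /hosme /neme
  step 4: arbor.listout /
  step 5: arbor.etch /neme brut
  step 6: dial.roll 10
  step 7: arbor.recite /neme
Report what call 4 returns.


CALL arbor.etch[p: /hosme; c: credrusun]
RET  created
CALL arbor.erase[p: /zopro_uz]
RET  ok
CALL arbor.carryto[s: /hosme; d: /neme]
RET  ok
CALL arbor.listout[p: /]
RET  [neme]
CALL arbor.etch[p: /neme; c: brut]
RET  overwrote
CALL dial.roll[n: 10]
RET  ToolError: no date set
CALL arbor.recite[p: /neme]
RET  brut

Answer: [neme]


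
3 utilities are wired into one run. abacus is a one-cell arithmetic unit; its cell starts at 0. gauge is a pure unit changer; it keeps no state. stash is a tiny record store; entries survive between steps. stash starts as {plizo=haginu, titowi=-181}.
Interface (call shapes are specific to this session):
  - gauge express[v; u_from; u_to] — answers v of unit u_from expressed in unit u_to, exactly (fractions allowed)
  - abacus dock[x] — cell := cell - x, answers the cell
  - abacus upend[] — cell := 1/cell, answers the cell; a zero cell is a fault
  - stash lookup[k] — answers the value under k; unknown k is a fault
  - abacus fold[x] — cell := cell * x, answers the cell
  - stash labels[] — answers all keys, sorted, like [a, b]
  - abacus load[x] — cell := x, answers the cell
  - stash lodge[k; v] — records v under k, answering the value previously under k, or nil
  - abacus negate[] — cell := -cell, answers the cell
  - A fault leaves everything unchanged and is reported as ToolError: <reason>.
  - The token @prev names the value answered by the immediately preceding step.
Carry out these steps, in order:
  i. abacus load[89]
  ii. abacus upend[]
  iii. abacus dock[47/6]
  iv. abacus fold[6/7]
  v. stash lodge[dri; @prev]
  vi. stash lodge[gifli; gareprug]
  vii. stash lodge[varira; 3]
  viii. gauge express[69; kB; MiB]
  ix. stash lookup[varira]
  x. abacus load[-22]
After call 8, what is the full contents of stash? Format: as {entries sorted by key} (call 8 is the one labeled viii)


I use abacus load passing x=89, giving 89.
Using abacus upend(), → 1/89.
Using abacus dock passing x=47/6, yielding -4177/534.
I try abacus fold passing x=6/7, → -4177/623.
Using stash lodge passing k=dri, v=@prev, giving nil.
Now I run stash lodge passing k=gifli, v=gareprug, and see nil.
Then stash lodge passing k=varira, v=3, which returns nil.
Calling gauge express passing v=69, u_from=kB, u_to=MiB, yielding 8625/131072.
I call stash lookup passing k=varira, and see 3.
Next I call abacus load passing x=-22, which returns -22.

Answer: {dri=-4177/623, gifli=gareprug, plizo=haginu, titowi=-181, varira=3}


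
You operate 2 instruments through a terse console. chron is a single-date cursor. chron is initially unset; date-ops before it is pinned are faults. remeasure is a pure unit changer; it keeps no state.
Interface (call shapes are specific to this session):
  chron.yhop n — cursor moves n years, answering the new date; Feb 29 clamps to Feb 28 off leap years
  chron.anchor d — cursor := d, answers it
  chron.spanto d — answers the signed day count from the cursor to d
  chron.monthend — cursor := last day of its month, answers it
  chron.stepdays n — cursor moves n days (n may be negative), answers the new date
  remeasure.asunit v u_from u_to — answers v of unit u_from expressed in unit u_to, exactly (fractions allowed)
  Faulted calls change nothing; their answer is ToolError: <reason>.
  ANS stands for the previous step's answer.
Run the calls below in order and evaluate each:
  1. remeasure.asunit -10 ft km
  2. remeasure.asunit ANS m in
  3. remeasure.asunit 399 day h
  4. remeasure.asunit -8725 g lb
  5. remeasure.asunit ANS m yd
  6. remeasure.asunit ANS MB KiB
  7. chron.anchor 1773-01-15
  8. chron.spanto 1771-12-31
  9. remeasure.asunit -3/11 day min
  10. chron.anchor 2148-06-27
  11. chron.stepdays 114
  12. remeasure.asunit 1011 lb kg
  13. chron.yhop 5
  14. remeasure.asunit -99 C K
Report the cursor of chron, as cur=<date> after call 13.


// remeasure.asunit(v→-10, u_from→ft, u_to→km) == -381/125000
// remeasure.asunit(v→ANS, u_from→m, u_to→in) == -3/25
// remeasure.asunit(v→399, u_from→day, u_to→h) == 9576
// remeasure.asunit(v→-8725, u_from→g, u_to→lb) == -872500000/45359237
// remeasure.asunit(v→ANS, u_from→m, u_to→yd) == -1090625000000/51845607891
// remeasure.asunit(v→ANS, u_from→MB, u_to→KiB) == -1065063476562500/51845607891
// chron.anchor(d→1773-01-15) == 1773-01-15
// chron.spanto(d→1771-12-31) == -381
// remeasure.asunit(v→-3/11, u_from→day, u_to→min) == -4320/11
// chron.anchor(d→2148-06-27) == 2148-06-27
// chron.stepdays(n→114) == 2148-10-19
// remeasure.asunit(v→1011, u_from→lb, u_to→kg) == 45858188607/100000000
// chron.yhop(n→5) == 2153-10-19
// remeasure.asunit(v→-99, u_from→C, u_to→K) == 3483/20

Answer: cur=2153-10-19


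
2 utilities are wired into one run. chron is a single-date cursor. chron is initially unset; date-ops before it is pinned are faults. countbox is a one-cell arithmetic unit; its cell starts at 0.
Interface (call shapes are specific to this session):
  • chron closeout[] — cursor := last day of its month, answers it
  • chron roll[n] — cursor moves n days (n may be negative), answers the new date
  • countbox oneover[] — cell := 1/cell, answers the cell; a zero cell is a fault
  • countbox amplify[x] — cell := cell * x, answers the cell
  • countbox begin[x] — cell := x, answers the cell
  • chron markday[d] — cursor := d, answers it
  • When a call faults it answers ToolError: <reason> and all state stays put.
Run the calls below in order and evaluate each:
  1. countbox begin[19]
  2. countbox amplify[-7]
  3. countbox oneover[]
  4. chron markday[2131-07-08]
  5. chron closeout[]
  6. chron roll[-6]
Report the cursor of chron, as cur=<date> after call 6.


Answer: cur=2131-07-25

Derivation:
-- countbox begin(x='19') -> 19
-- countbox amplify(x='-7') -> -133
-- countbox oneover() -> -1/133
-- chron markday(d='2131-07-08') -> 2131-07-08
-- chron closeout() -> 2131-07-31
-- chron roll(n='-6') -> 2131-07-25


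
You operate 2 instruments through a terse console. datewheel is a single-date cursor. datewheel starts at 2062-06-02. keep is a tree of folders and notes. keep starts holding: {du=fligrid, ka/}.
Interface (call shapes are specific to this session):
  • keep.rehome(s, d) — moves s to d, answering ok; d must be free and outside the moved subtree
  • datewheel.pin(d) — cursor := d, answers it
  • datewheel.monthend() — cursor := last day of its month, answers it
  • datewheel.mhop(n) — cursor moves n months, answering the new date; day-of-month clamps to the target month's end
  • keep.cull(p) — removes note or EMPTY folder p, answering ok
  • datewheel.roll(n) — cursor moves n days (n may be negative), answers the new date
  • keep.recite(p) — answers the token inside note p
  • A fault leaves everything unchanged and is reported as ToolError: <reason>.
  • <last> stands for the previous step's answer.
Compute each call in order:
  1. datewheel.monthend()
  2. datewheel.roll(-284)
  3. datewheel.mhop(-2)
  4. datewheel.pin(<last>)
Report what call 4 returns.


Answer: 2061-07-19

Derivation:
Do: datewheel.monthend[]
See: 2062-06-30
Do: datewheel.roll[n='-284']
See: 2061-09-19
Do: datewheel.mhop[n='-2']
See: 2061-07-19
Do: datewheel.pin[d='<last>']
See: 2061-07-19


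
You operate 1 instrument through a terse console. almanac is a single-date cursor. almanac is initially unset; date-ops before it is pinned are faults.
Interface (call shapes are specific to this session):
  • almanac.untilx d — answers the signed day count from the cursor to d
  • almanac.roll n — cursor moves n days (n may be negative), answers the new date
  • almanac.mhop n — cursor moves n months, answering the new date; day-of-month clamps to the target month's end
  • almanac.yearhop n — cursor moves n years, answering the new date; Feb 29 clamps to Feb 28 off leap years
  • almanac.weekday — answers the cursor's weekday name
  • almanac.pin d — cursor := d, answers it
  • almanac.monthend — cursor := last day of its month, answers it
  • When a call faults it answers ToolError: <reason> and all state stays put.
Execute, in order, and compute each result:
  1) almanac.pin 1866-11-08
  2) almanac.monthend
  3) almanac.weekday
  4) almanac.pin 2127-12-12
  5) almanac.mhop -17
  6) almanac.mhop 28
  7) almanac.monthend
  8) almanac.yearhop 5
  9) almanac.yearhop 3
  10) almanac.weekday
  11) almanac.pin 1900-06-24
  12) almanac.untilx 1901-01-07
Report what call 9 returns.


// 1. almanac.pin(d→1866-11-08) == 1866-11-08
// 2. almanac.monthend() == 1866-11-30
// 3. almanac.weekday() == Friday
// 4. almanac.pin(d→2127-12-12) == 2127-12-12
// 5. almanac.mhop(n→-17) == 2126-07-12
// 6. almanac.mhop(n→28) == 2128-11-12
// 7. almanac.monthend() == 2128-11-30
// 8. almanac.yearhop(n→5) == 2133-11-30
// 9. almanac.yearhop(n→3) == 2136-11-30
// 10. almanac.weekday() == Friday
// 11. almanac.pin(d→1900-06-24) == 1900-06-24
// 12. almanac.untilx(d→1901-01-07) == 197

Answer: 2136-11-30


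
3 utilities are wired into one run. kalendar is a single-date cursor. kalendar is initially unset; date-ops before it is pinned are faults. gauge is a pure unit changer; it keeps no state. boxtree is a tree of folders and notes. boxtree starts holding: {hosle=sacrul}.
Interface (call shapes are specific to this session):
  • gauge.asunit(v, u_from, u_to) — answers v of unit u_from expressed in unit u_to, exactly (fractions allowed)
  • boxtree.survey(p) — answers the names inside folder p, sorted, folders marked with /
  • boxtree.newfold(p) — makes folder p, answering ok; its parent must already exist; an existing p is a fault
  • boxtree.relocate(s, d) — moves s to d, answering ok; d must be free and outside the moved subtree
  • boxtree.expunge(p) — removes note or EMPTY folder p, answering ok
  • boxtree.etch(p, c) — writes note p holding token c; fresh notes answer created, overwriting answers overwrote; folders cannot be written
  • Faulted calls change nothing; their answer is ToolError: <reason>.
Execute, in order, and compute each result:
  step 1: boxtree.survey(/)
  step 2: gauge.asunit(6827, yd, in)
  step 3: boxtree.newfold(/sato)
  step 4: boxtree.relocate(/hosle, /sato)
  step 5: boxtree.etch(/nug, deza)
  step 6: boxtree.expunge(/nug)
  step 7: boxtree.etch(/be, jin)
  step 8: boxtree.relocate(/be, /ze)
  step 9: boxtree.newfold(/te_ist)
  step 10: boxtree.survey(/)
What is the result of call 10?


Answer: [hosle, sato/, te_ist/, ze]

Derivation:
# boxtree.survey(p→/) => [hosle]
# gauge.asunit(v→6827, u_from→yd, u_to→in) => 245772
# boxtree.newfold(p→/sato) => ok
# boxtree.relocate(s→/hosle, d→/sato) => ToolError: exists
# boxtree.etch(p→/nug, c→deza) => created
# boxtree.expunge(p→/nug) => ok
# boxtree.etch(p→/be, c→jin) => created
# boxtree.relocate(s→/be, d→/ze) => ok
# boxtree.newfold(p→/te_ist) => ok
# boxtree.survey(p→/) => [hosle, sato/, te_ist/, ze]


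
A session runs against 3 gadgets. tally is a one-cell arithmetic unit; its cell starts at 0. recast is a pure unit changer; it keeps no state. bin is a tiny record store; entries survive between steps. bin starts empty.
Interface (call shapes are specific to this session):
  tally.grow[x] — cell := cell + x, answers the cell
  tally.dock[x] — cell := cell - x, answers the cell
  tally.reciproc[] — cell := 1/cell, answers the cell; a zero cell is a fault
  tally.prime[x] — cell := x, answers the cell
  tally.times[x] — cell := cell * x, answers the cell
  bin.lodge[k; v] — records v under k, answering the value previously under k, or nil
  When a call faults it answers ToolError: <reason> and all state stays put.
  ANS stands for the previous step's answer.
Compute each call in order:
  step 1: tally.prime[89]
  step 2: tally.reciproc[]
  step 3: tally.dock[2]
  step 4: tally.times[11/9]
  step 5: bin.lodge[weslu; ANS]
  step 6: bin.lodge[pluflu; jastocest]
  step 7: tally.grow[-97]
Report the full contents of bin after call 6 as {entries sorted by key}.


Step: tally.prime[x=89]
Result: 89
Step: tally.reciproc[]
Result: 1/89
Step: tally.dock[x=2]
Result: -177/89
Step: tally.times[x=11/9]
Result: -649/267
Step: bin.lodge[k=weslu; v=ANS]
Result: nil
Step: bin.lodge[k=pluflu; v=jastocest]
Result: nil
Step: tally.grow[x=-97]
Result: -26548/267

Answer: {pluflu=jastocest, weslu=-649/267}


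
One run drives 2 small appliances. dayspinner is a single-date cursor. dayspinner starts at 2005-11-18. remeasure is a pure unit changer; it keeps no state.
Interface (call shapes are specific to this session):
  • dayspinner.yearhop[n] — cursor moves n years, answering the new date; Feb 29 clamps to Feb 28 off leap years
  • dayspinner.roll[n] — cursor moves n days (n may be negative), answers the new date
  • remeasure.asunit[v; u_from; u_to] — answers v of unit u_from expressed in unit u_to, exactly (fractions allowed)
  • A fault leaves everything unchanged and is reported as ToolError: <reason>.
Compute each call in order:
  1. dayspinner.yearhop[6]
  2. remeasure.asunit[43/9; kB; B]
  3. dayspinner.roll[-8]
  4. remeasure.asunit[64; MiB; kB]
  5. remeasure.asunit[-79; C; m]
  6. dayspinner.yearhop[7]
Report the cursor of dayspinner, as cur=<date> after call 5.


Answer: cur=2011-11-10

Derivation:
Act: dayspinner.yearhop[n=6]
Obs: 2011-11-18
Act: remeasure.asunit[v=43/9; u_from=kB; u_to=B]
Obs: 43000/9
Act: dayspinner.roll[n=-8]
Obs: 2011-11-10
Act: remeasure.asunit[v=64; u_from=MiB; u_to=kB]
Obs: 8388608/125
Act: remeasure.asunit[v=-79; u_from=C; u_to=m]
Obs: ToolError: incompatible units
Act: dayspinner.yearhop[n=7]
Obs: 2018-11-10


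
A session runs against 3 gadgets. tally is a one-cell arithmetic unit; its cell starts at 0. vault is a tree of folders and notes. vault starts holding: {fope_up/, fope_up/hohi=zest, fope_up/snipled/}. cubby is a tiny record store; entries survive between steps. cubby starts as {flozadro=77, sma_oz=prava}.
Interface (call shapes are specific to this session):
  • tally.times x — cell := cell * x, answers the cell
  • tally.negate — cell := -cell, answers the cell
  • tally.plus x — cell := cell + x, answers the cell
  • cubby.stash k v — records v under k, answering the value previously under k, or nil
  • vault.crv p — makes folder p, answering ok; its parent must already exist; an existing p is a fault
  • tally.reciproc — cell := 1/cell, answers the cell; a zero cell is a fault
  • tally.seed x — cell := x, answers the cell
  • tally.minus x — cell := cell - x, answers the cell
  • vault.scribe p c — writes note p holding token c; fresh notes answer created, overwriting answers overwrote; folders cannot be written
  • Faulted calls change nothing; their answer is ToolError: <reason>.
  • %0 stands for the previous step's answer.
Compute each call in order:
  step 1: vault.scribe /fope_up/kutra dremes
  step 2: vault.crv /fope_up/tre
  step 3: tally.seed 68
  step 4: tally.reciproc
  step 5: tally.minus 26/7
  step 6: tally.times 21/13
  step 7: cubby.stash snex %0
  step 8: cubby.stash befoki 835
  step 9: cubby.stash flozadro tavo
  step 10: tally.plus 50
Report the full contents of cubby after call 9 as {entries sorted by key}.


% vault.scribe p: /fope_up/kutra c: dremes
:: created
% vault.crv p: /fope_up/tre
:: ok
% tally.seed x: 68
:: 68
% tally.reciproc
:: 1/68
% tally.minus x: 26/7
:: -1761/476
% tally.times x: 21/13
:: -5283/884
% cubby.stash k: snex v: %0
:: nil
% cubby.stash k: befoki v: 835
:: nil
% cubby.stash k: flozadro v: tavo
:: 77
% tally.plus x: 50
:: 38917/884

Answer: {befoki=835, flozadro=tavo, sma_oz=prava, snex=-5283/884}


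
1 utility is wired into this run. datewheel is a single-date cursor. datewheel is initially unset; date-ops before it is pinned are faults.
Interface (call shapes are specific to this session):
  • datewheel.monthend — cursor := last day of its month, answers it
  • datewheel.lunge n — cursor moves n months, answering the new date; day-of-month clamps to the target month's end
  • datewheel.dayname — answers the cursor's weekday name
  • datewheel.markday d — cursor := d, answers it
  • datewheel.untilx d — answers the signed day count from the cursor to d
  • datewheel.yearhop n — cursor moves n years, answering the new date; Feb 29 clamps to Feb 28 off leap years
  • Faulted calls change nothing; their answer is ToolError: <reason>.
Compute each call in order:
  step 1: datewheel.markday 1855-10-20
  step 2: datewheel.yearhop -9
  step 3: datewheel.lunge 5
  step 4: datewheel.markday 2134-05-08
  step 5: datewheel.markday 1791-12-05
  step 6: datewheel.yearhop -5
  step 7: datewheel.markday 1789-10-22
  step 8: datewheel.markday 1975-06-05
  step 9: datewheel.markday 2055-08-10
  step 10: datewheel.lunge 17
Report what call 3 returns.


Step: datewheel.markday[d→1855-10-20]
Result: 1855-10-20
Step: datewheel.yearhop[n→-9]
Result: 1846-10-20
Step: datewheel.lunge[n→5]
Result: 1847-03-20
Step: datewheel.markday[d→2134-05-08]
Result: 2134-05-08
Step: datewheel.markday[d→1791-12-05]
Result: 1791-12-05
Step: datewheel.yearhop[n→-5]
Result: 1786-12-05
Step: datewheel.markday[d→1789-10-22]
Result: 1789-10-22
Step: datewheel.markday[d→1975-06-05]
Result: 1975-06-05
Step: datewheel.markday[d→2055-08-10]
Result: 2055-08-10
Step: datewheel.lunge[n→17]
Result: 2057-01-10

Answer: 1847-03-20


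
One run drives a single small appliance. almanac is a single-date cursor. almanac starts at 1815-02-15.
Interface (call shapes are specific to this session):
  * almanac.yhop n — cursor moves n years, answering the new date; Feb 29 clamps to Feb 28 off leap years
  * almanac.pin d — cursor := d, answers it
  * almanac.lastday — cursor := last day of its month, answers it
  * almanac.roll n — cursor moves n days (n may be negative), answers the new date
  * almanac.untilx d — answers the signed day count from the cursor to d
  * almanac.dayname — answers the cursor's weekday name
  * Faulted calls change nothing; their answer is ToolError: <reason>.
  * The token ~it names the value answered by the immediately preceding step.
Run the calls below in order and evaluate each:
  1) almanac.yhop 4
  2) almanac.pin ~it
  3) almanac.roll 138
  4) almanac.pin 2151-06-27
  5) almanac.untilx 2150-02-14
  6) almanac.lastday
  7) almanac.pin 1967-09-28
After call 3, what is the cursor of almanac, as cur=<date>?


Answer: cur=1819-07-03

Derivation:
CALL yhop[n→4]
RET  1819-02-15
CALL pin[d→~it]
RET  1819-02-15
CALL roll[n→138]
RET  1819-07-03
CALL pin[d→2151-06-27]
RET  2151-06-27
CALL untilx[d→2150-02-14]
RET  -498
CALL lastday[]
RET  2151-06-30
CALL pin[d→1967-09-28]
RET  1967-09-28


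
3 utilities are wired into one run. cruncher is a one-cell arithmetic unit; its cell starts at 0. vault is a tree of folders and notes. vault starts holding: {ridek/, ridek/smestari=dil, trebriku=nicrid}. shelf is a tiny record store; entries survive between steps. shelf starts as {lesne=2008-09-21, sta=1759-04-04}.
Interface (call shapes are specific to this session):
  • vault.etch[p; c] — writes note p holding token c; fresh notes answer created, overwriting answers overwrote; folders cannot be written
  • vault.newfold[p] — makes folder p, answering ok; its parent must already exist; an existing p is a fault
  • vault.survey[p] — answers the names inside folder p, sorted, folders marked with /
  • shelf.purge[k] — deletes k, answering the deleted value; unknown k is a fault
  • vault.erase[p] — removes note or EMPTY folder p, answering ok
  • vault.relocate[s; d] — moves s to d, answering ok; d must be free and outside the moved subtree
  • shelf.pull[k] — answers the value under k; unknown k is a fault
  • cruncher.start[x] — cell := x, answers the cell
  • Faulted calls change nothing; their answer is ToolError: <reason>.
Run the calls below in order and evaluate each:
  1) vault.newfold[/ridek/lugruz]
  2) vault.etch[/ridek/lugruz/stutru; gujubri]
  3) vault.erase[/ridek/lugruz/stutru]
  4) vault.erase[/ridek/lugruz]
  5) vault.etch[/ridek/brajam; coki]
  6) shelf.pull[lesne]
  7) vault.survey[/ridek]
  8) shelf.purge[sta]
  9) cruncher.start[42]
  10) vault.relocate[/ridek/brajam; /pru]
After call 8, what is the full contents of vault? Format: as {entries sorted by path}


Answer: {ridek/, ridek/brajam=coki, ridek/smestari=dil, trebriku=nicrid}

Derivation:
;; 1. vault.newfold(/ridek/lugruz) == ok
;; 2. vault.etch(/ridek/lugruz/stutru, gujubri) == created
;; 3. vault.erase(/ridek/lugruz/stutru) == ok
;; 4. vault.erase(/ridek/lugruz) == ok
;; 5. vault.etch(/ridek/brajam, coki) == created
;; 6. shelf.pull(lesne) == 2008-09-21
;; 7. vault.survey(/ridek) == [brajam, smestari]
;; 8. shelf.purge(sta) == 1759-04-04
;; 9. cruncher.start(42) == 42
;; 10. vault.relocate(/ridek/brajam, /pru) == ok
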